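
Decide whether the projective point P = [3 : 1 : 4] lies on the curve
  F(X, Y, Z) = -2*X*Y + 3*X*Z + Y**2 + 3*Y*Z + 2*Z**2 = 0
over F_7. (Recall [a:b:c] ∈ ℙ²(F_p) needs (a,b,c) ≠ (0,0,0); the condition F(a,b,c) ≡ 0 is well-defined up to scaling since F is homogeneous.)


F(3,1,4) ≡ 5 (mod 7); P is NOT on the curve.

Evaluate F(3, 1, 4) term-by-term (mod 7).
  -2*X*Y ↦ -2·3·1·1 = -6
  3*X*Z ↦ 3·3·1·4 = 36
  Y**2 ↦ 1·1·1·1 = 1
  3*Y*Z ↦ 3·1·1·4 = 12
  2*Z**2 ↦ 2·1·1·16 = 32
Sum: F(3, 1, 4) = (-6) + (36) + (1) + (12) + (32) = 75.
Reducing mod 7: 75 ≡ 5 (mod 7).
Since F(a, b, c) ≡ 5 ≠ 0 (mod 7), P does NOT lie on the curve.


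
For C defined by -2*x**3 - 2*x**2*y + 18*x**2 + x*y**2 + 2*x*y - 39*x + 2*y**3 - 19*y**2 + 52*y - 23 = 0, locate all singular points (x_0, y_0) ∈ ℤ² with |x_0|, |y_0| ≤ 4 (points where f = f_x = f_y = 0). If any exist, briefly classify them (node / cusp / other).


Singular points: {(2, 3)}; classification: cusp.

Compute partial derivatives:
  f_x = -6*x**2 - 4*x*y + 36*x + y**2 + 2*y - 39.
  f_y = -2*x**2 + 2*x*y + 2*x + 6*y**2 - 38*y + 52.
Scan x_0 ∈ {−4, ..., 4}. For each x_0, f_y(x_0, y) is a polynomial in y; find its integer roots y ∈ {−4, ..., 4}, then test f_x and f at those candidates.
  x = -4: f_y(-4, y) = 6*y**2 - 46*y + 12; no integer root y with |y| ≤ 4.
  x = -3: f_y(-3, y) = 6*y**2 - 44*y + 28; no integer root y with |y| ≤ 4.
  x = -2: f_y(-2, y) = 6*y**2 - 42*y + 40; no integer root y with |y| ≤ 4.
  x = -1: f_y(-1, y) = 6*y**2 - 40*y + 48; no integer root y with |y| ≤ 4.
  x = 0: f_y(0, y) = 6*y**2 - 38*y + 52; vanishes at y ∈ {2}. (0, 2): f_x = -31 ≠ 0.
  x = 1: f_y(1, y) = 6*y**2 - 36*y + 52; no integer root y with |y| ≤ 4.
  x = 2: f_y(2, y) = 6*y**2 - 34*y + 48; vanishes at y ∈ {3}. (2, 3): f_x = 0, f = 0 — SINGULAR.
  x = 3: f_y(3, y) = 6*y**2 - 32*y + 40; vanishes at y ∈ {2}. (3, 2): f_x = -1 ≠ 0.
  x = 4: f_y(4, y) = 6*y**2 - 30*y + 28; no integer root y with |y| ≤ 4.
Only singular point on the grid: (2, 3).
Classify: substitute x = 2 + u, y = 3 + v and expand: f = -2*u**3 - 2*u**2*v + u*v**2 + 2*v**3 + v**2.
No constant or linear terms (consistent with a singular point). Quadratic part: v**2. Cubic part: -2*u**3 - 2*u**2*v + u*v**2 + 2*v**3.
The quadratic part v**2 is a perfect square, so there is a single (double) tangent line v = 0, i.e. y = 3. Restricting the cubic part to that line (v = 0) leaves -2*u**3 ≠ 0, so f is not divisible by v and the branch is v² ≈ 2*u**3 to lowest order — this is a cusp.
Classification: cusp.


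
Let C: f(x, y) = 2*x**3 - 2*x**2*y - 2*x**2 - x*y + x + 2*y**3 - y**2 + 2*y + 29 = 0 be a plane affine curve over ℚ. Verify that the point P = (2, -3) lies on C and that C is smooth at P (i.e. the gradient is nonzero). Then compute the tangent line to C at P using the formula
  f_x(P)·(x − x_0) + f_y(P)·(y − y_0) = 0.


Tangent line at P: 44*x + 52*y + 68 = 0.

Step 1: f(2, -3) = 0, so P lies on C.
Step 2: partial derivatives
  f_x(x, y) = 6*x**2 - 4*x*y - 4*x - y + 1, f_y(x, y) = -2*x**2 - x + 6*y**2 - 2*y + 2.
  f_x(P) = 44, f_y(P) = 52 (gradient nonzero, so P is smooth).
Step 3: tangent line at P: 44·(x − 2) + 52·(y − -3) = 0.
Expanding: 44*x + 52*y + 68 = 0.


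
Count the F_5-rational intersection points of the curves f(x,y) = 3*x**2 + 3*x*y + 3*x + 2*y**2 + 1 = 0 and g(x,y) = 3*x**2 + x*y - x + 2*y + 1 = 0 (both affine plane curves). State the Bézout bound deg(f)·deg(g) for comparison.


Common zeros: {(3, 4)}; count = 1; Bézout bound = 4.

deg(f) = 2, deg(g) = 2, so Bézout bound = 4.
Scan x ∈ F_5. For each x, list the y ∈ F_5 with f(x, y) ≡ 0 and those with g(x, y) ≡ 0 (mod 5); the common zeros in that column are the intersection.
  x = 0: f ≡ 0 at y ∈ ∅; g ≡ 0 at y ∈ {2}; common: ∅.
  x = 1: f ≡ 0 at y ∈ ∅; g ≡ 0 at y ∈ {4}; common: ∅.
  x = 2: f ≡ 0 at y ∈ {3, 4}; g ≡ 0 at y ∈ {1}; common: ∅.
  x = 3: f ≡ 0 at y ∈ {4}; g ≡ 0 at y ∈ {0, 1, 2, 3, 4}; common: {4}.
  x = 4: f ≡ 0 at y ∈ {1, 3}; g ≡ 0 at y ∈ {0}; common: ∅.
Collecting: common zeros = {(3, 4)}, so the count is 1.
Comparison with the Bézout bound: 1 ≤ 4 = deg(f)·deg(g), as expected for curves with no common component (the affine F_5-count falls short of the bound because intersections may lie at infinity, over extension fields, or carry multiplicity).


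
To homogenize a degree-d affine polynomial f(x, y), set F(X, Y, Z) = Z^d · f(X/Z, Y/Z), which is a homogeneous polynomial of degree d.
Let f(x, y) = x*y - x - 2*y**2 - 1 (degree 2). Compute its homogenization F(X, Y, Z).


F(X, Y, Z) = X*Y - X*Z - 2*Y**2 - Z**2

deg(f) = 2.
Substitute x = X/Z, y = Y/Z into f, then multiply by Z^2.
  monomial 1·x^1·y^1 ↦ 1·X^1·Y^1·Z^0.
  monomial -1·x^1·y^0 ↦ -1·X^1·Y^0·Z^1.
  monomial -2·x^0·y^2 ↦ -2·X^0·Y^2·Z^0.
  monomial -1·x^0·y^0 ↦ -1·X^0·Y^0·Z^2.
Collecting: F(X, Y, Z) = X*Y - X*Z - 2*Y**2 - Z**2.


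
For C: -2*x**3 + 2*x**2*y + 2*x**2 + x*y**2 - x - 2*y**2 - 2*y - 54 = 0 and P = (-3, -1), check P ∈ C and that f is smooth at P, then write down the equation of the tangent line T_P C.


Tangent line at P: -54*x + 26*y - 136 = 0.

Step 1: f(-3, -1) = 0, so P lies on C.
Step 2: partial derivatives
  f_x(x, y) = -6*x**2 + 4*x*y + 4*x + y**2 - 1, f_y(x, y) = 2*x**2 + 2*x*y - 4*y - 2.
  f_x(P) = -54, f_y(P) = 26 (gradient nonzero, so P is smooth).
Step 3: tangent line at P: -54·(x − -3) + 26·(y − -1) = 0.
Expanding: -54*x + 26*y - 136 = 0.


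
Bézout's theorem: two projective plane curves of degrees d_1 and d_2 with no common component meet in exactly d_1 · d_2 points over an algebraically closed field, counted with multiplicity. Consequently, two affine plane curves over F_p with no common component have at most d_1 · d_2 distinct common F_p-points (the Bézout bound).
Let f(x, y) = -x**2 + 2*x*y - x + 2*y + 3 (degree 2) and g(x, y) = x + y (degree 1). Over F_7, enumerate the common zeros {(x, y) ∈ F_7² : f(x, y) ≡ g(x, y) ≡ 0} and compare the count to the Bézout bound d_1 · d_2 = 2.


Common zeros: ∅; count = 0; Bézout bound = 2.

deg(f) = 2, deg(g) = 1, so Bézout bound = 2.
Scan x ∈ F_7. For each x, list the y ∈ F_7 with f(x, y) ≡ 0 and those with g(x, y) ≡ 0 (mod 7); the common zeros in that column are the intersection.
  x = 0: f ≡ 0 at y ∈ {2}; g ≡ 0 at y ∈ {0}; common: ∅.
  x = 1: f ≡ 0 at y ∈ {5}; g ≡ 0 at y ∈ {6}; common: ∅.
  x = 2: f ≡ 0 at y ∈ {4}; g ≡ 0 at y ∈ {5}; common: ∅.
  x = 3: f ≡ 0 at y ∈ {2}; g ≡ 0 at y ∈ {4}; common: ∅.
  x = 4: f ≡ 0 at y ∈ {1}; g ≡ 0 at y ∈ {3}; common: ∅.
  x = 5: f ≡ 0 at y ∈ {4}; g ≡ 0 at y ∈ {2}; common: ∅.
  x = 6: f ≡ 0 at y ∈ ∅; g ≡ 0 at y ∈ {1}; common: ∅.
Collecting: common zeros = ∅, so the count is 0.
Comparison with the Bézout bound: 0 ≤ 2 = deg(f)·deg(g), as expected for curves with no common component (the affine F_7-count falls short of the bound because intersections may lie at infinity, over extension fields, or carry multiplicity).


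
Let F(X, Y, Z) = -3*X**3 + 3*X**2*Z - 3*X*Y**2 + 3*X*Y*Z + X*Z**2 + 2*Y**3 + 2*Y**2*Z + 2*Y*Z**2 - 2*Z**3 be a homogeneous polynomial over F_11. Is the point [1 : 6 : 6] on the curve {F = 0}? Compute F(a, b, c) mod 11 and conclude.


F(1,6,6) ≡ 2 (mod 11); P is NOT on the curve.

Evaluate F(1, 6, 6) term-by-term (mod 11).
  -3*X**3 ↦ -3·1·1·1 = -3
  3*X**2*Z ↦ 3·1·1·6 = 18
  -3*X*Y**2 ↦ -3·1·36·1 = -108
  3*X*Y*Z ↦ 3·1·6·6 = 108
  X*Z**2 ↦ 1·1·1·36 = 36
  2*Y**3 ↦ 2·1·216·1 = 432
  2*Y**2*Z ↦ 2·1·36·6 = 432
  2*Y*Z**2 ↦ 2·1·6·36 = 432
  -2*Z**3 ↦ -2·1·1·216 = -432
Sum: F(1, 6, 6) = (-3) + (18) + (-108) + (108) + (36) + (432) + (432) + (432) + (-432) = 915.
Reducing mod 11: 915 ≡ 2 (mod 11).
Since F(a, b, c) ≡ 2 ≠ 0 (mod 11), P does NOT lie on the curve.


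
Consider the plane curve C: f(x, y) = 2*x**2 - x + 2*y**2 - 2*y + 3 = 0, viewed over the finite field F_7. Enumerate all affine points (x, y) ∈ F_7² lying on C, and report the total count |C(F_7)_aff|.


Affine F_7-points: {(0, 2), (0, 6), (1, 4), (2, 3), (2, 5), (3, 4), (4, 2), (4, 6)}; count = 8.

For each of the 49 pairs (x, y) ∈ F_7², evaluate f(x, y) mod 7. Record the zeros.
  x = 0: [0↦3, 1↦3, 2↦0, 3↦1, 4↦6, 5↦1, 6↦0]  zeros at y ∈ {2, 6}
  x = 1: [0↦4, 1↦4, 2↦1, 3↦2, 4↦0, 5↦2, 6↦1]  zeros at y ∈ {4}
  x = 2: [0↦2, 1↦2, 2↦6, 3↦0, 4↦5, 5↦0, 6↦6]  zeros at y ∈ {3, 5}
  x = 3: [0↦4, 1↦4, 2↦1, 3↦2, 4↦0, 5↦2, 6↦1]  zeros at y ∈ {4}
  x = 4: [0↦3, 1↦3, 2↦0, 3↦1, 4↦6, 5↦1, 6↦0]  zeros at y ∈ {2, 6}
  x = 5: [0↦6, 1↦6, 2↦3, 3↦4, 4↦2, 5↦4, 6↦3]  zeros at y ∈ ∅
  x = 6: [0↦6, 1↦6, 2↦3, 3↦4, 4↦2, 5↦4, 6↦3]  zeros at y ∈ ∅
Collecting zeros: affine points = {(0, 2), (0, 6), (1, 4), (2, 3), (2, 5), (3, 4), (4, 2), (4, 6)}.
Total count |C(F_7)_aff| = 8.


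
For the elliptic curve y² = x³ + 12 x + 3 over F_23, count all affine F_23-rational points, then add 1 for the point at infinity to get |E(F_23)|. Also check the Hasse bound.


Affine points = {(0, 7), (0, 16), (1, 4), (1, 19), (2, 9), (2, 14), (4, 0), (5, 2), (5, 21), (7, 4), (7, 19), (8, 6), (8, 17), (9, 9), (9, 14), (12, 9), (12, 14), (15, 4), (15, 19), (16, 6), (16, 17), (18, 5), (18, 18), (19, 11), (19, 12), (20, 3), (20, 20), (22, 6), (22, 17)}; affine count = 29; |E(F_23)| = 30.

Discriminant check: Δ ∝ 4a³ + 27b² = 4·12³ + 27·3² = 4·1728 + 27·9 ≡ 2 (mod 23). Nonzero ⇒ E is nonsingular.
For each x ∈ F_23, compute rhs = x³ + 12·x + 3 mod 23, then count y ∈ F_23 with y² ≡ rhs.
  x = 0: rhs = 3, matching y values: 7, 16 (2 points).
  x = 1: rhs = 16, matching y values: 4, 19 (2 points).
  x = 2: rhs = 12, matching y values: 9, 14 (2 points).
  x = 3: rhs = 20, matching y values: none (0 points).
  x = 4: rhs = 0, matching y values: 0 (1 points).
  x = 5: rhs = 4, matching y values: 2, 21 (2 points).
  x = 6: rhs = 15, matching y values: none (0 points).
  x = 7: rhs = 16, matching y values: 4, 19 (2 points).
  x = 8: rhs = 13, matching y values: 6, 17 (2 points).
  x = 9: rhs = 12, matching y values: 9, 14 (2 points).
  x = 10: rhs = 19, matching y values: none (0 points).
  x = 11: rhs = 17, matching y values: none (0 points).
  x = 12: rhs = 12, matching y values: 9, 14 (2 points).
  x = 13: rhs = 10, matching y values: none (0 points).
  x = 14: rhs = 17, matching y values: none (0 points).
  x = 15: rhs = 16, matching y values: 4, 19 (2 points).
  x = 16: rhs = 13, matching y values: 6, 17 (2 points).
  x = 17: rhs = 14, matching y values: none (0 points).
  x = 18: rhs = 2, matching y values: 5, 18 (2 points).
  x = 19: rhs = 6, matching y values: 11, 12 (2 points).
  x = 20: rhs = 9, matching y values: 3, 20 (2 points).
  x = 21: rhs = 17, matching y values: none (0 points).
  x = 22: rhs = 13, matching y values: 6, 17 (2 points).
Total affine count: 29.
Full point count |E(F_23)| = 29 + 1 = 30.
Hasse bound: |30 − (23+1)| = |6| = 6 ≤ 2√23 ≈ 9.5917 ✓.


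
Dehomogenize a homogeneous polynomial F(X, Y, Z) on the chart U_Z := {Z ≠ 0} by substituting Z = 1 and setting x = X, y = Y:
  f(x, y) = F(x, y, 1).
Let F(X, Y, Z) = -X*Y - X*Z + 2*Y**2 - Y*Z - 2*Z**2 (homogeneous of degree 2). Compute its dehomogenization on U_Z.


f(x, y) = -x*y - x + 2*y**2 - y - 2

On U_Z we set Z = 1. Each monomial c·X^i·Y^j·Z^k in F becomes c·x^i·y^j·1^k = c·x^i·y^j.
Substituting Z = 1: F(X, Y, 1) = -x*y - x + 2*y**2 - y - 2.
Note: deg(f) ≤ deg(F) = 2; strict inequality happens when F is divisible by Z (lost terms).


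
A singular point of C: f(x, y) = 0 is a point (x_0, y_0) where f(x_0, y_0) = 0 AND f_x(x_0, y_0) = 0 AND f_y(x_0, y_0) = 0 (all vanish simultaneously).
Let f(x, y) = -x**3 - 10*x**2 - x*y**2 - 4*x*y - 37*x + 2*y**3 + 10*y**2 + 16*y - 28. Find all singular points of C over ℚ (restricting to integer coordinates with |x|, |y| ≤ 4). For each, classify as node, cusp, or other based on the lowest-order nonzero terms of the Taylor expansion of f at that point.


Singular points: {(-3, -2)}; classification: node.

Compute partial derivatives:
  f_x = -3*x**2 - 20*x - y**2 - 4*y - 37.
  f_y = -2*x*y - 4*x + 6*y**2 + 20*y + 16.
Scan x_0 ∈ {−4, ..., 4}. For each x_0, f_y(x_0, y) is a polynomial in y; find its integer roots y ∈ {−4, ..., 4}, then test f_x and f at those candidates.
  x = -4: f_y(-4, y) = 6*y**2 + 28*y + 32; vanishes at y ∈ {-2}. (-4, -2): f_x = -1 ≠ 0.
  x = -3: f_y(-3, y) = 6*y**2 + 26*y + 28; vanishes at y ∈ {-2}. (-3, -2): f_x = 0, f = 0 — SINGULAR.
  x = -2: f_y(-2, y) = 6*y**2 + 24*y + 24; vanishes at y ∈ {-2}. (-2, -2): f_x = -5 ≠ 0.
  x = -1: f_y(-1, y) = 6*y**2 + 22*y + 20; vanishes at y ∈ {-2}. (-1, -2): f_x = -16 ≠ 0.
  x = 0: f_y(0, y) = 6*y**2 + 20*y + 16; vanishes at y ∈ {-2}. (0, -2): f_x = -33 ≠ 0.
  x = 1: f_y(1, y) = 6*y**2 + 18*y + 12; vanishes at y ∈ {-2, -1}. (1, -2): f_x = -56 ≠ 0; (1, -1): f_x = -57 ≠ 0.
  x = 2: f_y(2, y) = 6*y**2 + 16*y + 8; vanishes at y ∈ {-2}. (2, -2): f_x = -85 ≠ 0.
  x = 3: f_y(3, y) = 6*y**2 + 14*y + 4; vanishes at y ∈ {-2}. (3, -2): f_x = -120 ≠ 0.
  x = 4: f_y(4, y) = 6*y**2 + 12*y; vanishes at y ∈ {-2, 0}. (4, -2): f_x = -161 ≠ 0; (4, 0): f_x = -165 ≠ 0.
Only singular point on the grid: (-3, -2).
Classify: substitute x = -3 + u, y = -2 + v and expand: f = -u**3 - u**2 - u*v**2 + 2*v**3 + v**2.
No constant or linear terms (consistent with a singular point). Quadratic part: -u**2 + v**2. Cubic part: -u**3 - u*v**2 + 2*v**3.
The quadratic part v**2 - u**2 = (v − u)(v + u) splits into two distinct linear factors, so there are two distinct tangent lines y − -2 = ±(x − -3) — this is a node (ordinary double point).
Classification: node.


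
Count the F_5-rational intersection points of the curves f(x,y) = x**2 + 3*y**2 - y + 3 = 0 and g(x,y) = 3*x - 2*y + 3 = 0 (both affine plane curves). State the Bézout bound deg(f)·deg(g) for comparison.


Common zeros: ∅; count = 0; Bézout bound = 2.

deg(f) = 2, deg(g) = 1, so Bézout bound = 2.
Scan x ∈ F_5. For each x, list the y ∈ F_5 with f(x, y) ≡ 0 and those with g(x, y) ≡ 0 (mod 5); the common zeros in that column are the intersection.
  x = 0: f ≡ 0 at y ∈ {1}; g ≡ 0 at y ∈ {4}; common: ∅.
  x = 1: f ≡ 0 at y ∈ ∅; g ≡ 0 at y ∈ {3}; common: ∅.
  x = 2: f ≡ 0 at y ∈ ∅; g ≡ 0 at y ∈ {2}; common: ∅.
  x = 3: f ≡ 0 at y ∈ ∅; g ≡ 0 at y ∈ {1}; common: ∅.
  x = 4: f ≡ 0 at y ∈ ∅; g ≡ 0 at y ∈ {0}; common: ∅.
Collecting: common zeros = ∅, so the count is 0.
Comparison with the Bézout bound: 0 ≤ 2 = deg(f)·deg(g), as expected for curves with no common component (the affine F_5-count falls short of the bound because intersections may lie at infinity, over extension fields, or carry multiplicity).


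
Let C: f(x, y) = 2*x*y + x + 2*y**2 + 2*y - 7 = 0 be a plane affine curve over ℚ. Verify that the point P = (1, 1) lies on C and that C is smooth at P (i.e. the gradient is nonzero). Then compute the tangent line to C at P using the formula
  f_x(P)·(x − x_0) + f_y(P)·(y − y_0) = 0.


Tangent line at P: 3*x + 8*y - 11 = 0.

Step 1: f(1, 1) = 0, so P lies on C.
Step 2: partial derivatives
  f_x(x, y) = 2*y + 1, f_y(x, y) = 2*x + 4*y + 2.
  f_x(P) = 3, f_y(P) = 8 (gradient nonzero, so P is smooth).
Step 3: tangent line at P: 3·(x − 1) + 8·(y − 1) = 0.
Expanding: 3*x + 8*y - 11 = 0.


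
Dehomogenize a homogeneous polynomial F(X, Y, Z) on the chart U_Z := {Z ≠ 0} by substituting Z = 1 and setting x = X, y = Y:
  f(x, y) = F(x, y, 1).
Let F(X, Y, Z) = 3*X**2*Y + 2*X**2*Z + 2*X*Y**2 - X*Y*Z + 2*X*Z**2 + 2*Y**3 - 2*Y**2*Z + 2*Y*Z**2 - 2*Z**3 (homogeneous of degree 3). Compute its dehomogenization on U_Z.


f(x, y) = 3*x**2*y + 2*x**2 + 2*x*y**2 - x*y + 2*x + 2*y**3 - 2*y**2 + 2*y - 2

On U_Z we set Z = 1. Each monomial c·X^i·Y^j·Z^k in F becomes c·x^i·y^j·1^k = c·x^i·y^j.
Substituting Z = 1: F(X, Y, 1) = 3*x**2*y + 2*x**2 + 2*x*y**2 - x*y + 2*x + 2*y**3 - 2*y**2 + 2*y - 2.
Note: deg(f) ≤ deg(F) = 3; strict inequality happens when F is divisible by Z (lost terms).


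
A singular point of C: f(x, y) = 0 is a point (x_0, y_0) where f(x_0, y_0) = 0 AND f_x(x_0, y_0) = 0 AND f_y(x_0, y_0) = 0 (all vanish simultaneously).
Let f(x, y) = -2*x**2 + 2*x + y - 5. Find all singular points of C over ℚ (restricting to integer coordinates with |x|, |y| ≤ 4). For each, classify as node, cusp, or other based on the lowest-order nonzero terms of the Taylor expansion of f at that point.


No singular points in the scanned grid; C is smooth there.

Compute partial derivatives:
  f_x = 2 - 4*x.
  f_y = 1.
f_y = 1 is a nonzero constant, so f_y never vanishes: no point (x, y) can satisfy f = f_x = f_y = 0. In particular no (x, y) ∈ {−4, ..., 4}² is singular; the curve is smooth.


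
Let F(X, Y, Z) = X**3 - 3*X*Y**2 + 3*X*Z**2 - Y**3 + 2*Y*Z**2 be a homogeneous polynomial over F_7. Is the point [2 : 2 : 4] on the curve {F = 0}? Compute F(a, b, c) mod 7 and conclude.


F(2,2,4) ≡ 3 (mod 7); P is NOT on the curve.

Evaluate F(2, 2, 4) term-by-term (mod 7).
  X**3 ↦ 1·8·1·1 = 8
  -3*X*Y**2 ↦ -3·2·4·1 = -24
  3*X*Z**2 ↦ 3·2·1·16 = 96
  -Y**3 ↦ -1·1·8·1 = -8
  2*Y*Z**2 ↦ 2·1·2·16 = 64
Sum: F(2, 2, 4) = (8) + (-24) + (96) + (-8) + (64) = 136.
Reducing mod 7: 136 ≡ 3 (mod 7).
Since F(a, b, c) ≡ 3 ≠ 0 (mod 7), P does NOT lie on the curve.


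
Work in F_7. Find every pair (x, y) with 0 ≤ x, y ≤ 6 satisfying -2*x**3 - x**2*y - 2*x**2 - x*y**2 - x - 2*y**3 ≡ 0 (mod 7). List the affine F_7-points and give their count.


Affine F_7-points: {(0, 0), (3, 4), (4, 4), (5, 5)}; count = 4.

For each of the 49 pairs (x, y) ∈ F_7², evaluate f(x, y) mod 7. Record the zeros.
  x = 0: [0↦0, 1↦5, 2↦5, 3↦2, 4↦5, 5↦2, 6↦2]  zeros at y ∈ {0}
  x = 1: [0↦2, 1↦5, 2↦1, 3↦6, 4↦1, 5↦2, 6↦4]  zeros at y ∈ ∅
  x = 2: [0↦2, 1↦1, 2↦5, 3↦2, 4↦1, 5↦4, 6↦6]  zeros at y ∈ ∅
  x = 3: [0↦2, 1↦2, 2↦5, 3↦6, 4↦0, 5↦3, 6↦3]  zeros at y ∈ {4}
  x = 4: [0↦4, 1↦3, 2↦3, 3↦6, 4↦0, 5↦1, 6↦4]  zeros at y ∈ {4}
  x = 5: [0↦3, 1↦6, 2↦1, 3↦4, 4↦3, 5↦0, 6↦4]  zeros at y ∈ {5}
  x = 6: [0↦1, 1↦6, 2↦1, 3↦2, 4↦4, 5↦2, 6↦5]  zeros at y ∈ ∅
Collecting zeros: affine points = {(0, 0), (3, 4), (4, 4), (5, 5)}.
Total count |C(F_7)_aff| = 4.


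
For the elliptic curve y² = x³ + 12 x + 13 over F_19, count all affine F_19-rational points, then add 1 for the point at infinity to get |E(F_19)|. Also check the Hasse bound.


Affine points = {(1, 8), (1, 11), (2, 8), (2, 11), (3, 0), (4, 7), (4, 12), (6, 4), (6, 15), (12, 2), (12, 17), (16, 8), (16, 11), (17, 0), (18, 0)}; affine count = 15; |E(F_19)| = 16.

Discriminant check: Δ ∝ 4a³ + 27b² = 4·12³ + 27·13² = 4·1728 + 27·169 ≡ 18 (mod 19). Nonzero ⇒ E is nonsingular.
For each x ∈ F_19, compute rhs = x³ + 12·x + 13 mod 19, then count y ∈ F_19 with y² ≡ rhs.
  x = 0: rhs = 13, matching y values: none (0 points).
  x = 1: rhs = 7, matching y values: 8, 11 (2 points).
  x = 2: rhs = 7, matching y values: 8, 11 (2 points).
  x = 3: rhs = 0, matching y values: 0 (1 points).
  x = 4: rhs = 11, matching y values: 7, 12 (2 points).
  x = 5: rhs = 8, matching y values: none (0 points).
  x = 6: rhs = 16, matching y values: 4, 15 (2 points).
  x = 7: rhs = 3, matching y values: none (0 points).
  x = 8: rhs = 13, matching y values: none (0 points).
  x = 9: rhs = 14, matching y values: none (0 points).
  x = 10: rhs = 12, matching y values: none (0 points).
  x = 11: rhs = 13, matching y values: none (0 points).
  x = 12: rhs = 4, matching y values: 2, 17 (2 points).
  x = 13: rhs = 10, matching y values: none (0 points).
  x = 14: rhs = 18, matching y values: none (0 points).
  x = 15: rhs = 15, matching y values: none (0 points).
  x = 16: rhs = 7, matching y values: 8, 11 (2 points).
  x = 17: rhs = 0, matching y values: 0 (1 points).
  x = 18: rhs = 0, matching y values: 0 (1 points).
Total affine count: 15.
Full point count |E(F_19)| = 15 + 1 = 16.
Hasse bound: |16 − (19+1)| = |-4| = 4 ≤ 2√19 ≈ 8.7178 ✓.


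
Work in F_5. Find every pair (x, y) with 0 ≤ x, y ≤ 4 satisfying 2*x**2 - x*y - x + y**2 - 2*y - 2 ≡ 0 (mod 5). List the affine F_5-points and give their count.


Affine F_5-points: {(2, 2)}; count = 1.

For each of the 25 pairs (x, y) ∈ F_5², evaluate f(x, y) mod 5. Record the zeros.
  x = 0: [0↦3, 1↦2, 2↦3, 3↦1, 4↦1]  zeros at y ∈ ∅
  x = 1: [0↦4, 1↦2, 2↦2, 3↦4, 4↦3]  zeros at y ∈ ∅
  x = 2: [0↦4, 1↦1, 2↦0, 3↦1, 4↦4]  zeros at y ∈ {2}
  x = 3: [0↦3, 1↦4, 2↦2, 3↦2, 4↦4]  zeros at y ∈ ∅
  x = 4: [0↦1, 1↦1, 2↦3, 3↦2, 4↦3]  zeros at y ∈ ∅
Collecting zeros: affine points = {(2, 2)}.
Total count |C(F_5)_aff| = 1.


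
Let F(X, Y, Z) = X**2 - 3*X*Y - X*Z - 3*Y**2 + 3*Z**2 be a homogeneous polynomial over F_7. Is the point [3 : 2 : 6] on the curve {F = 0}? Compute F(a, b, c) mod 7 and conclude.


F(3,2,6) ≡ 6 (mod 7); P is NOT on the curve.

Evaluate F(3, 2, 6) term-by-term (mod 7).
  X**2 ↦ 1·9·1·1 = 9
  -3*X*Y ↦ -3·3·2·1 = -18
  -X*Z ↦ -1·3·1·6 = -18
  -3*Y**2 ↦ -3·1·4·1 = -12
  3*Z**2 ↦ 3·1·1·36 = 108
Sum: F(3, 2, 6) = (9) + (-18) + (-18) + (-12) + (108) = 69.
Reducing mod 7: 69 ≡ 6 (mod 7).
Since F(a, b, c) ≡ 6 ≠ 0 (mod 7), P does NOT lie on the curve.


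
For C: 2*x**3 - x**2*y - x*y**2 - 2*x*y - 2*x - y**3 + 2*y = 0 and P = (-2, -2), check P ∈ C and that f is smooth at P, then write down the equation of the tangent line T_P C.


Tangent line at P: 14*x - 18*y - 8 = 0.

Step 1: f(-2, -2) = 0, so P lies on C.
Step 2: partial derivatives
  f_x(x, y) = 6*x**2 - 2*x*y - y**2 - 2*y - 2, f_y(x, y) = -x**2 - 2*x*y - 2*x - 3*y**2 + 2.
  f_x(P) = 14, f_y(P) = -18 (gradient nonzero, so P is smooth).
Step 3: tangent line at P: 14·(x − -2) + -18·(y − -2) = 0.
Expanding: 14*x - 18*y - 8 = 0.


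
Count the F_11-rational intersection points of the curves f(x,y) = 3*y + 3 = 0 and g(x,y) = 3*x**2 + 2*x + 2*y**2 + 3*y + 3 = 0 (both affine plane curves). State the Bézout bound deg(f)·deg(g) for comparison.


Common zeros: ∅; count = 0; Bézout bound = 2.

deg(f) = 1, deg(g) = 2, so Bézout bound = 2.
Scan x ∈ F_11. For each x, list the y ∈ F_11 with f(x, y) ≡ 0 and those with g(x, y) ≡ 0 (mod 11); the common zeros in that column are the intersection.
  x = 0: f ≡ 0 at y ∈ {10}; g ≡ 0 at y ∈ ∅; common: ∅.
  x = 1: f ≡ 0 at y ∈ {10}; g ≡ 0 at y ∈ {2}; common: ∅.
  x = 2: f ≡ 0 at y ∈ {10}; g ≡ 0 at y ∈ {2}; common: ∅.
  x = 3: f ≡ 0 at y ∈ {10}; g ≡ 0 at y ∈ ∅; common: ∅.
  x = 4: f ≡ 0 at y ∈ {10}; g ≡ 0 at y ∈ ∅; common: ∅.
  x = 5: f ≡ 0 at y ∈ {10}; g ≡ 0 at y ∈ {0, 4}; common: ∅.
  x = 6: f ≡ 0 at y ∈ {10}; g ≡ 0 at y ∈ {7, 8}; common: ∅.
  x = 7: f ≡ 0 at y ∈ {10}; g ≡ 0 at y ∈ ∅; common: ∅.
  x = 8: f ≡ 0 at y ∈ {10}; g ≡ 0 at y ∈ {7, 8}; common: ∅.
  x = 9: f ≡ 0 at y ∈ {10}; g ≡ 0 at y ∈ {0, 4}; common: ∅.
  x = 10: f ≡ 0 at y ∈ {10}; g ≡ 0 at y ∈ ∅; common: ∅.
Collecting: common zeros = ∅, so the count is 0.
Comparison with the Bézout bound: 0 ≤ 2 = deg(f)·deg(g), as expected for curves with no common component (the affine F_11-count falls short of the bound because intersections may lie at infinity, over extension fields, or carry multiplicity).


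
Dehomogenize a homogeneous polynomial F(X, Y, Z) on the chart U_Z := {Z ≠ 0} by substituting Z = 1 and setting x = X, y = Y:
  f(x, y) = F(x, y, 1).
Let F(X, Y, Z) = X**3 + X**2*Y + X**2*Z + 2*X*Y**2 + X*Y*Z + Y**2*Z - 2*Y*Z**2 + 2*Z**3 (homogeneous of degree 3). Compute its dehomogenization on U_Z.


f(x, y) = x**3 + x**2*y + x**2 + 2*x*y**2 + x*y + y**2 - 2*y + 2

On U_Z we set Z = 1. Each monomial c·X^i·Y^j·Z^k in F becomes c·x^i·y^j·1^k = c·x^i·y^j.
Substituting Z = 1: F(X, Y, 1) = x**3 + x**2*y + x**2 + 2*x*y**2 + x*y + y**2 - 2*y + 2.
Note: deg(f) ≤ deg(F) = 3; strict inequality happens when F is divisible by Z (lost terms).


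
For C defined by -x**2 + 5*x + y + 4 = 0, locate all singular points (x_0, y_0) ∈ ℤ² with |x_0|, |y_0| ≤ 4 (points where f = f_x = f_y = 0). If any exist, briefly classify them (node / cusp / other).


No singular points in the scanned grid; C is smooth there.

Compute partial derivatives:
  f_x = 5 - 2*x.
  f_y = 1.
f_y = 1 is a nonzero constant, so f_y never vanishes: no point (x, y) can satisfy f = f_x = f_y = 0. In particular no (x, y) ∈ {−4, ..., 4}² is singular; the curve is smooth.


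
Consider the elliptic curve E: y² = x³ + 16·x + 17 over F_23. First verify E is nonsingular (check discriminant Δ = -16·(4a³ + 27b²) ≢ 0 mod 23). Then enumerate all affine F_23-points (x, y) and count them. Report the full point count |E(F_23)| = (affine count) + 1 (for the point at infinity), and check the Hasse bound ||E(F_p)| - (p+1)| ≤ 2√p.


Affine points = {(3, 0), (7, 9), (7, 14), (8, 6), (8, 17), (9, 4), (9, 19), (10, 2), (10, 21), (11, 11), (11, 12), (14, 8), (14, 15), (17, 2), (17, 21), (19, 2), (19, 21), (21, 0), (22, 0)}; affine count = 19; |E(F_23)| = 20.

Discriminant check: Δ ∝ 4a³ + 27b² = 4·16³ + 27·17² = 4·4096 + 27·289 ≡ 14 (mod 23). Nonzero ⇒ E is nonsingular.
For each x ∈ F_23, compute rhs = x³ + 16·x + 17 mod 23, then count y ∈ F_23 with y² ≡ rhs.
  x = 0: rhs = 17, matching y values: none (0 points).
  x = 1: rhs = 11, matching y values: none (0 points).
  x = 2: rhs = 11, matching y values: none (0 points).
  x = 3: rhs = 0, matching y values: 0 (1 points).
  x = 4: rhs = 7, matching y values: none (0 points).
  x = 5: rhs = 15, matching y values: none (0 points).
  x = 6: rhs = 7, matching y values: none (0 points).
  x = 7: rhs = 12, matching y values: 9, 14 (2 points).
  x = 8: rhs = 13, matching y values: 6, 17 (2 points).
  x = 9: rhs = 16, matching y values: 4, 19 (2 points).
  x = 10: rhs = 4, matching y values: 2, 21 (2 points).
  x = 11: rhs = 6, matching y values: 11, 12 (2 points).
  x = 12: rhs = 5, matching y values: none (0 points).
  x = 13: rhs = 7, matching y values: none (0 points).
  x = 14: rhs = 18, matching y values: 8, 15 (2 points).
  x = 15: rhs = 21, matching y values: none (0 points).
  x = 16: rhs = 22, matching y values: none (0 points).
  x = 17: rhs = 4, matching y values: 2, 21 (2 points).
  x = 18: rhs = 19, matching y values: none (0 points).
  x = 19: rhs = 4, matching y values: 2, 21 (2 points).
  x = 20: rhs = 11, matching y values: none (0 points).
  x = 21: rhs = 0, matching y values: 0 (1 points).
  x = 22: rhs = 0, matching y values: 0 (1 points).
Total affine count: 19.
Full point count |E(F_23)| = 19 + 1 = 20.
Hasse bound: |20 − (23+1)| = |-4| = 4 ≤ 2√23 ≈ 9.5917 ✓.


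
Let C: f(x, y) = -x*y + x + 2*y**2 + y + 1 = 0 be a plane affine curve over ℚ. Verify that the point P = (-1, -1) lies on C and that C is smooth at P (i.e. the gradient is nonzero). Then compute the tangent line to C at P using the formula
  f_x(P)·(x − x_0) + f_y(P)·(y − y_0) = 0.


Tangent line at P: 2*x - 2*y = 0.

Step 1: f(-1, -1) = 0, so P lies on C.
Step 2: partial derivatives
  f_x(x, y) = 1 - y, f_y(x, y) = -x + 4*y + 1.
  f_x(P) = 2, f_y(P) = -2 (gradient nonzero, so P is smooth).
Step 3: tangent line at P: 2·(x − -1) + -2·(y − -1) = 0.
Expanding: 2*x - 2*y = 0.


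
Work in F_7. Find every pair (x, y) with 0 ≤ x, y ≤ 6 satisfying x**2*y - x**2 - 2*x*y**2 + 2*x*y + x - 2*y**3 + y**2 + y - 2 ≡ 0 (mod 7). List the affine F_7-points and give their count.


Affine F_7-points: {(0, 6), (1, 2), (2, 1), (2, 2), (2, 6), (4, 0), (4, 3), (4, 4), (5, 3), (6, 4)}; count = 10.

For each of the 49 pairs (x, y) ∈ F_7², evaluate f(x, y) mod 7. Record the zeros.
  x = 0: [0↦5, 1↦5, 2↦2, 3↦5, 4↦2, 5↦2, 6↦0]  zeros at y ∈ {6}
  x = 1: [0↦5, 1↦6, 2↦0, 3↦3, 4↦3, 5↦2, 6↦2]  zeros at y ∈ {2}
  x = 2: [0↦3, 1↦0, 2↦0, 3↦5, 4↦3, 5↦3, 6↦0]  zeros at y ∈ {1, 2, 6}
  x = 3: [0↦6, 1↦1, 2↦2, 3↦4, 4↦2, 5↦5, 6↦1]  zeros at y ∈ ∅
  x = 4: [0↦0, 1↦2, 2↦6, 3↦0, 4↦0, 5↦1, 6↦5]  zeros at y ∈ {0, 3, 4}
  x = 5: [0↦6, 1↦3, 2↦5, 3↦0, 4↦4, 5↦5, 6↦5]  zeros at y ∈ {3}
  x = 6: [0↦3, 1↦4, 2↦6, 3↦4, 4↦0, 5↦3, 6↦1]  zeros at y ∈ {4}
Collecting zeros: affine points = {(0, 6), (1, 2), (2, 1), (2, 2), (2, 6), (4, 0), (4, 3), (4, 4), (5, 3), (6, 4)}.
Total count |C(F_7)_aff| = 10.


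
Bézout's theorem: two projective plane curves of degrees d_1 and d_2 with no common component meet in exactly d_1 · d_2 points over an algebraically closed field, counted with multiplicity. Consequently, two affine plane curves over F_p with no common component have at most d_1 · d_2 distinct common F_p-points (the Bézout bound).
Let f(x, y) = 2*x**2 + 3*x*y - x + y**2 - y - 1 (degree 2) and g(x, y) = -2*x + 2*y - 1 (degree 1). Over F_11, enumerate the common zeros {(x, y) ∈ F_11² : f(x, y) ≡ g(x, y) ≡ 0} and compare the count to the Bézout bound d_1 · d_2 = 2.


Common zeros: {(5, 0)}; count = 1; Bézout bound = 2.

deg(f) = 2, deg(g) = 1, so Bézout bound = 2.
Scan x ∈ F_11. For each x, list the y ∈ F_11 with f(x, y) ≡ 0 and those with g(x, y) ≡ 0 (mod 11); the common zeros in that column are the intersection.
  x = 0: f ≡ 0 at y ∈ {4, 8}; g ≡ 0 at y ∈ {6}; common: ∅.
  x = 1: f ≡ 0 at y ∈ {0, 9}; g ≡ 0 at y ∈ {7}; common: ∅.
  x = 2: f ≡ 0 at y ∈ {1, 5}; g ≡ 0 at y ∈ {8}; common: ∅.
  x = 3: f ≡ 0 at y ∈ ∅; g ≡ 0 at y ∈ {9}; common: ∅.
  x = 4: f ≡ 0 at y ∈ ∅; g ≡ 0 at y ∈ {10}; common: ∅.
  x = 5: f ≡ 0 at y ∈ {0, 8}; g ≡ 0 at y ∈ {0}; common: {0}.
  x = 6: f ≡ 0 at y ∈ ∅; g ≡ 0 at y ∈ {1}; common: ∅.
  x = 7: f ≡ 0 at y ∈ ∅; g ≡ 0 at y ∈ {2}; common: ∅.
  x = 8: f ≡ 0 at y ∈ {1, 9}; g ≡ 0 at y ∈ {3}; common: ∅.
  x = 9: f ≡ 0 at y ∈ ∅; g ≡ 0 at y ∈ {4}; common: ∅.
  x = 10: f ≡ 0 at y ∈ ∅; g ≡ 0 at y ∈ {5}; common: ∅.
Collecting: common zeros = {(5, 0)}, so the count is 1.
Comparison with the Bézout bound: 1 ≤ 2 = deg(f)·deg(g), as expected for curves with no common component (the affine F_11-count falls short of the bound because intersections may lie at infinity, over extension fields, or carry multiplicity).


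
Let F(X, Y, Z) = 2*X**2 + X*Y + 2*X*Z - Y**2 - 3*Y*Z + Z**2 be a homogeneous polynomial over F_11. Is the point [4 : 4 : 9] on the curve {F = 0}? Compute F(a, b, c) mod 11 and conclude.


F(4,4,9) ≡ 0 (mod 11); P is on the curve.

Evaluate F(4, 4, 9) term-by-term (mod 11).
  2*X**2 ↦ 2·16·1·1 = 32
  X*Y ↦ 1·4·4·1 = 16
  2*X*Z ↦ 2·4·1·9 = 72
  -Y**2 ↦ -1·1·16·1 = -16
  -3*Y*Z ↦ -3·1·4·9 = -108
  Z**2 ↦ 1·1·1·81 = 81
Sum: F(4, 4, 9) = (32) + (16) + (72) + (-16) + (-108) + (81) = 77.
Reducing mod 11: 77 ≡ 0 (mod 11).
Since F(a, b, c) ≡ 0 (mod 11), P lies on the curve.


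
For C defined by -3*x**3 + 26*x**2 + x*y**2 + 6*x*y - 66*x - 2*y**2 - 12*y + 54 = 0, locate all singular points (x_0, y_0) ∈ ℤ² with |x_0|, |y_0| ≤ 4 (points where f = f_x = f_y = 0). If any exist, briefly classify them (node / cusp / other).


Singular points: {(3, -3)}; classification: node.

Compute partial derivatives:
  f_x = -9*x**2 + 52*x + y**2 + 6*y - 66.
  f_y = 2*x*y + 6*x - 4*y - 12.
Scan x_0 ∈ {−4, ..., 4}. For each x_0, f_y(x_0, y) is a polynomial in y; find its integer roots y ∈ {−4, ..., 4}, then test f_x and f at those candidates.
  x = -4: f_y(-4, y) = -12*y - 36; vanishes at y ∈ {-3}. (-4, -3): f_x = -427 ≠ 0.
  x = -3: f_y(-3, y) = -10*y - 30; vanishes at y ∈ {-3}. (-3, -3): f_x = -312 ≠ 0.
  x = -2: f_y(-2, y) = -8*y - 24; vanishes at y ∈ {-3}. (-2, -3): f_x = -215 ≠ 0.
  x = -1: f_y(-1, y) = -6*y - 18; vanishes at y ∈ {-3}. (-1, -3): f_x = -136 ≠ 0.
  x = 0: f_y(0, y) = -4*y - 12; vanishes at y ∈ {-3}. (0, -3): f_x = -75 ≠ 0.
  x = 1: f_y(1, y) = -2*y - 6; vanishes at y ∈ {-3}. (1, -3): f_x = -32 ≠ 0.
  x = 2: f_y(2, y) = 0; vanishes at y ∈ {-4, -3, -2, -1, 0, 1, 2, 3, 4}. (2, -4): f_x = -6 ≠ 0; (2, -3): f_x = -7 ≠ 0; (2, -2): f_x = -6 ≠ 0; (2, -1): f_x = -3 ≠ 0; (2, 0): f_x = 2 ≠ 0; (2, 1): f_x = 9 ≠ 0; (2, 2): f_x = 18 ≠ 0; (2, 3): f_x = 29 ≠ 0; (2, 4): f_x = 42 ≠ 0.
  x = 3: f_y(3, y) = 2*y + 6; vanishes at y ∈ {-3}. (3, -3): f_x = 0, f = 0 — SINGULAR.
  x = 4: f_y(4, y) = 4*y + 12; vanishes at y ∈ {-3}. (4, -3): f_x = -11 ≠ 0.
Only singular point on the grid: (3, -3).
Classify: substitute x = 3 + u, y = -3 + v and expand: f = -3*u**3 - u**2 + u*v**2 + v**2.
No constant or linear terms (consistent with a singular point). Quadratic part: -u**2 + v**2. Cubic part: -3*u**3 + u*v**2.
The quadratic part v**2 - u**2 = (v − u)(v + u) splits into two distinct linear factors, so there are two distinct tangent lines y − -3 = ±(x − 3) — this is a node (ordinary double point).
Classification: node.


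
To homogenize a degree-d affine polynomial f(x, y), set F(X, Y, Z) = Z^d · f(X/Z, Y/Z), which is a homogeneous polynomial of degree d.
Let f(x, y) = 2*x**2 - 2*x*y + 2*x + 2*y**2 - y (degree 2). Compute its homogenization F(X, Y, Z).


F(X, Y, Z) = 2*X**2 - 2*X*Y + 2*X*Z + 2*Y**2 - Y*Z

deg(f) = 2.
Substitute x = X/Z, y = Y/Z into f, then multiply by Z^2.
  monomial 2·x^2·y^0 ↦ 2·X^2·Y^0·Z^0.
  monomial -2·x^1·y^1 ↦ -2·X^1·Y^1·Z^0.
  monomial 2·x^1·y^0 ↦ 2·X^1·Y^0·Z^1.
  monomial 2·x^0·y^2 ↦ 2·X^0·Y^2·Z^0.
  monomial -1·x^0·y^1 ↦ -1·X^0·Y^1·Z^1.
Collecting: F(X, Y, Z) = 2*X**2 - 2*X*Y + 2*X*Z + 2*Y**2 - Y*Z.


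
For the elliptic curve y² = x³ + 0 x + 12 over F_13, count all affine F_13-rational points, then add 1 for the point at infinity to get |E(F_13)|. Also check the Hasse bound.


Affine points = {(0, 5), (0, 8), (1, 0), (3, 0), (7, 2), (7, 11), (8, 2), (8, 11), (9, 0), (11, 2), (11, 11)}; affine count = 11; |E(F_13)| = 12.

Discriminant check: Δ ∝ 4a³ + 27b² = 4·0³ + 27·12² = 4·0 + 27·144 ≡ 1 (mod 13). Nonzero ⇒ E is nonsingular.
For each x ∈ F_13, compute rhs = x³ + 0·x + 12 mod 13, then count y ∈ F_13 with y² ≡ rhs.
  x = 0: rhs = 12, matching y values: 5, 8 (2 points).
  x = 1: rhs = 0, matching y values: 0 (1 points).
  x = 2: rhs = 7, matching y values: none (0 points).
  x = 3: rhs = 0, matching y values: 0 (1 points).
  x = 4: rhs = 11, matching y values: none (0 points).
  x = 5: rhs = 7, matching y values: none (0 points).
  x = 6: rhs = 7, matching y values: none (0 points).
  x = 7: rhs = 4, matching y values: 2, 11 (2 points).
  x = 8: rhs = 4, matching y values: 2, 11 (2 points).
  x = 9: rhs = 0, matching y values: 0 (1 points).
  x = 10: rhs = 11, matching y values: none (0 points).
  x = 11: rhs = 4, matching y values: 2, 11 (2 points).
  x = 12: rhs = 11, matching y values: none (0 points).
Total affine count: 11.
Full point count |E(F_13)| = 11 + 1 = 12.
Hasse bound: |12 − (13+1)| = |-2| = 2 ≤ 2√13 ≈ 7.2111 ✓.


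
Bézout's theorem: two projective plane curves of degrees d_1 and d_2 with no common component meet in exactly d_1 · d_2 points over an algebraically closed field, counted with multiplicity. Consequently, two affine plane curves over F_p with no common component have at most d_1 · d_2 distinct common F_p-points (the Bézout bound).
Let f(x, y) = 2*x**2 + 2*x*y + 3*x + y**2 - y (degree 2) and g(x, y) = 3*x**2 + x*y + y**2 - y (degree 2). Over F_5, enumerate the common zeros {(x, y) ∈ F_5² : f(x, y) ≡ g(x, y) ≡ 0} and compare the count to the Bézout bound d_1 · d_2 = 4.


Common zeros: {(0, 0), (0, 1)}; count = 2; Bézout bound = 4.

deg(f) = 2, deg(g) = 2, so Bézout bound = 4.
Scan x ∈ F_5. For each x, list the y ∈ F_5 with f(x, y) ≡ 0 and those with g(x, y) ≡ 0 (mod 5); the common zeros in that column are the intersection.
  x = 0: f ≡ 0 at y ∈ {0, 1}; g ≡ 0 at y ∈ {0, 1}; common: {0, 1}.
  x = 1: f ≡ 0 at y ∈ {0, 4}; g ≡ 0 at y ∈ ∅; common: ∅.
  x = 2: f ≡ 0 at y ∈ ∅; g ≡ 0 at y ∈ ∅; common: ∅.
  x = 3: f ≡ 0 at y ∈ ∅; g ≡ 0 at y ∈ {1, 2}; common: ∅.
  x = 4: f ≡ 0 at y ∈ ∅; g ≡ 0 at y ∈ ∅; common: ∅.
Collecting: common zeros = {(0, 0), (0, 1)}, so the count is 2.
Comparison with the Bézout bound: 2 ≤ 4 = deg(f)·deg(g), as expected for curves with no common component (the affine F_5-count falls short of the bound because intersections may lie at infinity, over extension fields, or carry multiplicity).


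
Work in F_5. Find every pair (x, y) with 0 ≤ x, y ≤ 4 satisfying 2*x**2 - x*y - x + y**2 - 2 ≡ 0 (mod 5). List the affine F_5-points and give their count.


Affine F_5-points: {(1, 3)}; count = 1.

For each of the 25 pairs (x, y) ∈ F_5², evaluate f(x, y) mod 5. Record the zeros.
  x = 0: [0↦3, 1↦4, 2↦2, 3↦2, 4↦4]  zeros at y ∈ ∅
  x = 1: [0↦4, 1↦4, 2↦1, 3↦0, 4↦1]  zeros at y ∈ {3}
  x = 2: [0↦4, 1↦3, 2↦4, 3↦2, 4↦2]  zeros at y ∈ ∅
  x = 3: [0↦3, 1↦1, 2↦1, 3↦3, 4↦2]  zeros at y ∈ ∅
  x = 4: [0↦1, 1↦3, 2↦2, 3↦3, 4↦1]  zeros at y ∈ ∅
Collecting zeros: affine points = {(1, 3)}.
Total count |C(F_5)_aff| = 1.


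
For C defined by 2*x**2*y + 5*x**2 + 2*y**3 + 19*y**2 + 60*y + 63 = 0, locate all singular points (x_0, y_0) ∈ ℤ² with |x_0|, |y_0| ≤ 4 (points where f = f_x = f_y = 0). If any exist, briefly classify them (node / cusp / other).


Singular points: {(0, -3)}; classification: node.

Compute partial derivatives:
  f_x = 4*x*y + 10*x.
  f_y = 2*x**2 + 6*y**2 + 38*y + 60.
Scan x_0 ∈ {−4, ..., 4}. For each x_0, f_y(x_0, y) is a polynomial in y; find its integer roots y ∈ {−4, ..., 4}, then test f_x and f at those candidates.
  x = -4: f_y(-4, y) = 6*y**2 + 38*y + 92; no integer root y with |y| ≤ 4.
  x = -3: f_y(-3, y) = 6*y**2 + 38*y + 78; no integer root y with |y| ≤ 4.
  x = -2: f_y(-2, y) = 6*y**2 + 38*y + 68; no integer root y with |y| ≤ 4.
  x = -1: f_y(-1, y) = 6*y**2 + 38*y + 62; no integer root y with |y| ≤ 4.
  x = 0: f_y(0, y) = 6*y**2 + 38*y + 60; vanishes at y ∈ {-3}. (0, -3): f_x = 0, f = 0 — SINGULAR.
  x = 1: f_y(1, y) = 6*y**2 + 38*y + 62; no integer root y with |y| ≤ 4.
  x = 2: f_y(2, y) = 6*y**2 + 38*y + 68; no integer root y with |y| ≤ 4.
  x = 3: f_y(3, y) = 6*y**2 + 38*y + 78; no integer root y with |y| ≤ 4.
  x = 4: f_y(4, y) = 6*y**2 + 38*y + 92; no integer root y with |y| ≤ 4.
Only singular point on the grid: (0, -3).
Classify: substitute x = 0 + u, y = -3 + v and expand: f = 2*u**2*v - u**2 + 2*v**3 + v**2.
No constant or linear terms (consistent with a singular point). Quadratic part: -u**2 + v**2. Cubic part: 2*u**2*v + 2*v**3.
The quadratic part v**2 - u**2 = (v − u)(v + u) splits into two distinct linear factors, so there are two distinct tangent lines y − -3 = ±(x − 0) — this is a node (ordinary double point).
Classification: node.


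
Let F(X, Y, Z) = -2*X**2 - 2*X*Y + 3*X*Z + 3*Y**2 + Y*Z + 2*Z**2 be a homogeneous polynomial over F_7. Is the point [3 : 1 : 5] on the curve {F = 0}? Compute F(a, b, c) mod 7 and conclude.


F(3,1,5) ≡ 2 (mod 7); P is NOT on the curve.

Evaluate F(3, 1, 5) term-by-term (mod 7).
  -2*X**2 ↦ -2·9·1·1 = -18
  -2*X*Y ↦ -2·3·1·1 = -6
  3*X*Z ↦ 3·3·1·5 = 45
  3*Y**2 ↦ 3·1·1·1 = 3
  Y*Z ↦ 1·1·1·5 = 5
  2*Z**2 ↦ 2·1·1·25 = 50
Sum: F(3, 1, 5) = (-18) + (-6) + (45) + (3) + (5) + (50) = 79.
Reducing mod 7: 79 ≡ 2 (mod 7).
Since F(a, b, c) ≡ 2 ≠ 0 (mod 7), P does NOT lie on the curve.


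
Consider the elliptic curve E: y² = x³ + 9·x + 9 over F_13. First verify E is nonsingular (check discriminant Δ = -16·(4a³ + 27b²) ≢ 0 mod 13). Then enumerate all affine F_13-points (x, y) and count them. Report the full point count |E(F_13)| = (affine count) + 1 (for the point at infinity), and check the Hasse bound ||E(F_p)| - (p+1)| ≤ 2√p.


Affine points = {(0, 3), (0, 10), (2, 3), (2, 10), (5, 6), (5, 7), (7, 5), (7, 8), (9, 0), (11, 3), (11, 10), (12, 5), (12, 8)}; affine count = 13; |E(F_13)| = 14.

Discriminant check: Δ ∝ 4a³ + 27b² = 4·9³ + 27·9² = 4·729 + 27·81 ≡ 7 (mod 13). Nonzero ⇒ E is nonsingular.
For each x ∈ F_13, compute rhs = x³ + 9·x + 9 mod 13, then count y ∈ F_13 with y² ≡ rhs.
  x = 0: rhs = 9, matching y values: 3, 10 (2 points).
  x = 1: rhs = 6, matching y values: none (0 points).
  x = 2: rhs = 9, matching y values: 3, 10 (2 points).
  x = 3: rhs = 11, matching y values: none (0 points).
  x = 4: rhs = 5, matching y values: none (0 points).
  x = 5: rhs = 10, matching y values: 6, 7 (2 points).
  x = 6: rhs = 6, matching y values: none (0 points).
  x = 7: rhs = 12, matching y values: 5, 8 (2 points).
  x = 8: rhs = 8, matching y values: none (0 points).
  x = 9: rhs = 0, matching y values: 0 (1 points).
  x = 10: rhs = 7, matching y values: none (0 points).
  x = 11: rhs = 9, matching y values: 3, 10 (2 points).
  x = 12: rhs = 12, matching y values: 5, 8 (2 points).
Total affine count: 13.
Full point count |E(F_13)| = 13 + 1 = 14.
Hasse bound: |14 − (13+1)| = |0| = 0 ≤ 2√13 ≈ 7.2111 ✓.
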